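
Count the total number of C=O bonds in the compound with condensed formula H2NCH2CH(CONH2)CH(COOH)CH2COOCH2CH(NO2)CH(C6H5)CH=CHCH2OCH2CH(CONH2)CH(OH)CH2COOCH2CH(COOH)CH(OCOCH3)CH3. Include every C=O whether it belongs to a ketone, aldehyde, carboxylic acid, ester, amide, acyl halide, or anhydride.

7

CH(CONH2): amide, 1 C=O (running total 1).
CH(COOH): carboxylic acid, 1 C=O (running total 2).
CH2COOCH2: ester, 1 C=O (running total 3).
CH(CONH2): amide, 1 C=O (running total 4).
CH2COOCH2: ester, 1 C=O (running total 5).
CH(COOH): carboxylic acid, 1 C=O (running total 6).
CH(OCOCH3): ester, 1 C=O (running total 7).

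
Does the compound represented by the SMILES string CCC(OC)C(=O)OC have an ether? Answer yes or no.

yes

Reading the structure from left to right:
  CH(OCH3): pendant –OCH3: C–O–C with sp³ C, no adjacent C=O → ether.
  COOCH3: –C(=O)OCH3: carbonyl C bonded to C and to –OCH3 → ester (not ketone + ether).
The CH(OCH3) segment supplies the ether: pendant –OCH3: C–O–C with sp³ C, no adjacent C=O → ether.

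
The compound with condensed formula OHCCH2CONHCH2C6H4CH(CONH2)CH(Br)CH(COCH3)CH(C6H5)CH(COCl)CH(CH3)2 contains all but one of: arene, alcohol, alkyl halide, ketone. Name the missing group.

alcohol

ketone: present (CH(COCH3) — pendant –COCH3: carbonyl C bonded to two carbons → ketone).
alkyl halide: present (CH(Br) — halogen on an sp³ carbon → alkyl halide).
arene: present (C6H4 — para-disubstituted benzene ring → arene).
alcohol: no segment matches this pattern.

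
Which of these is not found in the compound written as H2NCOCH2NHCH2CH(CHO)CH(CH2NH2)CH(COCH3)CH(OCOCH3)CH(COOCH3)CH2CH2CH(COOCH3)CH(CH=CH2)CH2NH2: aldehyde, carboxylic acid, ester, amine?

ester: present (CH(OCOCH3) — pendant –OC(=O)CH3: an acyloxy group → ester).
amine: present (CH2NHCH2 — C–N–C with sp³ carbons and no adjacent C=O → amine (secondary)).
aldehyde: present (CH(CHO) — pendant –CHO: carbonyl C bonded to C and H → aldehyde).
carboxylic acid: absent. In each of CH(OCOCH3) and CH(COOCH3), the acyl oxygen is bonded to carbon (–O–C), not to H, so this is an ester. In H2NCO, the carbonyl is bonded to nitrogen, not to –OH; that is an amide.

carboxylic acid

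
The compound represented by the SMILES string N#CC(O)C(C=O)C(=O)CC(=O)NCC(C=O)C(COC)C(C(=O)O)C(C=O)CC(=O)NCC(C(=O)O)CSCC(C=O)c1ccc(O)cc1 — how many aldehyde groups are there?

4

Taking each segment in turn:
  N≡C: N≡C–: carbon triple-bonded to nitrogen → nitrile.
  CH(OH): –OH on an sp³ carbon → alcohol (secondary).
  CH(CHO): pendant –CHO: carbonyl C bonded to C and H → aldehyde.
  CO: –C(=O)– with carbon on both sides → ketone.
  CH2CONHCH2: –C(=O)–N– linkage → amide (the N is not an amine).
  CH(CHO): pendant –CHO: carbonyl C bonded to C and H → aldehyde.
  CH(CH2OCH3): pendant –CH2OCH3: C–O–C linkage → ether.
  CH(COOH): pendant –COOH: carbonyl C bonded to C and –OH → carboxylic acid.
  CH(CHO): pendant –CHO: carbonyl C bonded to C and H → aldehyde.
  CH2CONHCH2: –C(=O)–N– linkage → amide (the N is not an amine).
  CH(COOH): pendant –COOH: carbonyl C bonded to C and –OH → carboxylic acid.
  CH2SCH2: C–S–C linkage → sulfide (thioether).
  CH(CHO): pendant –CHO: carbonyl C bonded to C and H → aldehyde.
  C6H4OH: –OH attached directly to an aromatic ring → phenol (not alcohol); the ring itself is an arene.
Aldehyde appears at: CH(CHO), CH(CHO), CH(CHO), CH(CHO) → 4.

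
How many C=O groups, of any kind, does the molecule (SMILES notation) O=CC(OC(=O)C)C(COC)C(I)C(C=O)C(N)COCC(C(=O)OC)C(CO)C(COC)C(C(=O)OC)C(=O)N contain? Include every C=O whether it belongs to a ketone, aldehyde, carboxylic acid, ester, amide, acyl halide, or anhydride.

OHC: aldehyde, 1 C=O (running total 1).
CH(OCOCH3): ester, 1 C=O (running total 2).
CH(CHO): aldehyde, 1 C=O (running total 3).
CH(COOCH3): ester, 1 C=O (running total 4).
CH(COOCH3): ester, 1 C=O (running total 5).
CONH2: amide, 1 C=O (running total 6).

6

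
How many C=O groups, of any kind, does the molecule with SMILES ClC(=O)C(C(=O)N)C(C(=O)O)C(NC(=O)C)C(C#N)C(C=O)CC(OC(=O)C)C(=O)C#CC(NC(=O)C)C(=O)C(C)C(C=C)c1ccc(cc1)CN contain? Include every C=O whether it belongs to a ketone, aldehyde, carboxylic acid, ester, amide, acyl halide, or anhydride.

9

ClCO: acyl halide, 1 C=O (running total 1).
CH(CONH2): amide, 1 C=O (running total 2).
CH(COOH): carboxylic acid, 1 C=O (running total 3).
CH(NHCOCH3): amide, 1 C=O (running total 4).
CH(CHO): aldehyde, 1 C=O (running total 5).
CH(OCOCH3): ester, 1 C=O (running total 6).
CO: ketone, 1 C=O (running total 7).
CH(NHCOCH3): amide, 1 C=O (running total 8).
CO: ketone, 1 C=O (running total 9).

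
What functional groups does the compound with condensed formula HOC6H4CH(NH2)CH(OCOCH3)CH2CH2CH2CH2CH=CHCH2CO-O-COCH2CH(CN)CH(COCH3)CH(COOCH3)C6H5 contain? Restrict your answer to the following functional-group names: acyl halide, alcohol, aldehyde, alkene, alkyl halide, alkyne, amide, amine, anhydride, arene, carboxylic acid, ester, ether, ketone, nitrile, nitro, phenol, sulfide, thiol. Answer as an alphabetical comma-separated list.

alkene, amine, anhydride, arene, ester, ketone, nitrile, phenol

Taking each segment in turn:
  HOC6H4: –OH attached directly to an aromatic ring → phenol (not alcohol); the ring itself is an arene.
  CH(NH2): –NH2 on an sp³ carbon with no adjacent C=O → amine.
  CH(OCOCH3): pendant –OC(=O)CH3: an acyloxy group → ester.
  CH=CH: C=C double bond → alkene.
  CH2CO-O-COCH2: two acyl groups sharing one oxygen, –C(=O)–O–C(=O)– → anhydride.
  CH(CN): pendant –C≡N: nitrile.
  CH(COCH3): pendant –COCH3: carbonyl C bonded to two carbons → ketone.
  CH(COOCH3): pendant –COOCH3: carbonyl C bonded to C and –OCH3 → ester.
  C6H5: –C6H5 phenyl ring → arene.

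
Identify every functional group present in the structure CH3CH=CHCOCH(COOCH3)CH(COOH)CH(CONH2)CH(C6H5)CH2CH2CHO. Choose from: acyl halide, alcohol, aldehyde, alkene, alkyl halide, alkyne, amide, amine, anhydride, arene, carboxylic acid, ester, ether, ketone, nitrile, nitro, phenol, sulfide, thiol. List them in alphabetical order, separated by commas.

C=C double bond → alkene.
–C(=O)– with carbon on both sides → ketone.
pendant –COOCH3: carbonyl C bonded to C and –OCH3 → ester.
pendant –COOH: carbonyl C bonded to C and –OH → carboxylic acid.
pendant –CONH2: carbonyl C bonded to C and N → amide.
pendant –C6H5: benzene ring → arene.
terminal –CHO: carbonyl C bonded to H and C → aldehyde.

aldehyde, alkene, amide, arene, carboxylic acid, ester, ketone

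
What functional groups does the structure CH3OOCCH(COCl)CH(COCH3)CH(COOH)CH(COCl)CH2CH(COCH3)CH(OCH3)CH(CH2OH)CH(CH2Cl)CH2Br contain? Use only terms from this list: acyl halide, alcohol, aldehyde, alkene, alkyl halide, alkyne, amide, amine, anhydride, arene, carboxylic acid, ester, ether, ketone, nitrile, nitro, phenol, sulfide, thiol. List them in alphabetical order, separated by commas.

acyl halide, alcohol, alkyl halide, carboxylic acid, ester, ether, ketone

CH3O–C(=O)–: carbonyl C bonded to C and to –OCH3 → ester (not ketone + ether).
pendant –C(=O)X: carbonyl C bonded to C and halogen → acyl halide.
pendant –COCH3: carbonyl C bonded to two carbons → ketone.
pendant –COOH: carbonyl C bonded to C and –OH → carboxylic acid.
pendant –C(=O)X: carbonyl C bonded to C and halogen → acyl halide.
pendant –COCH3: carbonyl C bonded to two carbons → ketone.
pendant –OCH3: C–O–C with sp³ C, no adjacent C=O → ether.
pendant –CH2OH on an sp³ backbone C → alcohol.
pendant –CH2X: halogen on sp³ carbon → alkyl halide.
halogen on an sp³ carbon → alkyl halide.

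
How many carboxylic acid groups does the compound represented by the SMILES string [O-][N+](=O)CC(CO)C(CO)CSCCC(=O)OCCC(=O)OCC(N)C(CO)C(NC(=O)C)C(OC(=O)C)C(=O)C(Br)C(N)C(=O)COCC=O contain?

0

Reading the structure from left to right:
  O2NCH2: –NO2 on carbon → nitro group.
  CH(CH2OH): pendant –CH2OH on an sp³ backbone C → alcohol.
  CH(CH2OH): pendant –CH2OH on an sp³ backbone C → alcohol.
  CH2SCH2: C–S–C linkage → sulfide (thioether).
  CH2COOCH2: –C(=O)–O–C with C on the carbonyl side → ester.
  CH2COOCH2: –C(=O)–O–C with C on the carbonyl side → ester.
  CH(NH2): –NH2 on an sp³ carbon with no adjacent C=O → amine.
  CH(CH2OH): pendant –CH2OH on an sp³ backbone C → alcohol.
  CH(NHCOCH3): pendant –NHC(=O)CH3: N bonded to a carbonyl → amide (not amine).
  CH(OCOCH3): pendant –OC(=O)CH3: an acyloxy group → ester.
  CO: –C(=O)– with carbon on both sides → ketone.
  CH(Br): halogen on an sp³ carbon → alkyl halide.
  CH(NH2): –NH2 on an sp³ carbon with no adjacent C=O → amine.
  CO: –C(=O)– with carbon on both sides → ketone.
  CH2OCH2: C–O–C with sp³ carbons on both sides and no adjacent C=O → ether.
  CHO: terminal –CHO: carbonyl C bonded to H and C → aldehyde.
No segment is a carboxylic acid: CH(CH2OH) is alcohol, not carboxylic acid; CH(CH2OH) is alcohol, not carboxylic acid; CH2COOCH2 is ester, not carboxylic acid. → 0.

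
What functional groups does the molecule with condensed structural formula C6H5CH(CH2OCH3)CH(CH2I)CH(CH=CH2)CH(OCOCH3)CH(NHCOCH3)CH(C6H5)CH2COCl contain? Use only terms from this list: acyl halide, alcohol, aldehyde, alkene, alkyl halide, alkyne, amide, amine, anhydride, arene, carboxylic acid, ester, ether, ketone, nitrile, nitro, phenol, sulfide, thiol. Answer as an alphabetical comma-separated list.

C6H5– phenyl ring → arene.
pendant –CH2OCH3: C–O–C linkage → ether.
pendant –CH2X: halogen on sp³ carbon → alkyl halide.
pendant –CH=CH2: C=C double bond → alkene.
pendant –OC(=O)CH3: an acyloxy group → ester.
pendant –NHC(=O)CH3: N bonded to a carbonyl → amide (not amine).
pendant –C6H5: benzene ring → arene.
–C(=O)Cl: carbonyl C bonded to C and to a halogen → acyl halide (not alkyl halide).

acyl halide, alkene, alkyl halide, amide, arene, ester, ether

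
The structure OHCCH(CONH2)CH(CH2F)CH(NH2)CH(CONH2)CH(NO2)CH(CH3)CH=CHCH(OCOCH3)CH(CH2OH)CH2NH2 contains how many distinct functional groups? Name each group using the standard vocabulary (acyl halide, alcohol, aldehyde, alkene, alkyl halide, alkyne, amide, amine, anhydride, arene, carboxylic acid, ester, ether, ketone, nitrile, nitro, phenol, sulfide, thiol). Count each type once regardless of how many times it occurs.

terminal –CHO: carbonyl C bonded to H and C → aldehyde.
pendant –CONH2: carbonyl C bonded to C and N → amide.
pendant –CH2X: halogen on sp³ carbon → alkyl halide.
–NH2 on an sp³ carbon with no adjacent C=O → amine.
pendant –CONH2: carbonyl C bonded to C and N → amide.
–NO2 on an sp³ carbon → nitro (the N=O is not a carbonyl).
C=C double bond → alkene.
pendant –OC(=O)CH3: an acyloxy group → ester.
pendant –CH2OH on an sp³ backbone C → alcohol.
–NH2 on an sp³ carbon with no adjacent C=O → amine.
Distinct types present: alcohol, aldehyde, alkene, alkyl halide, amide, amine, ester, nitro.

8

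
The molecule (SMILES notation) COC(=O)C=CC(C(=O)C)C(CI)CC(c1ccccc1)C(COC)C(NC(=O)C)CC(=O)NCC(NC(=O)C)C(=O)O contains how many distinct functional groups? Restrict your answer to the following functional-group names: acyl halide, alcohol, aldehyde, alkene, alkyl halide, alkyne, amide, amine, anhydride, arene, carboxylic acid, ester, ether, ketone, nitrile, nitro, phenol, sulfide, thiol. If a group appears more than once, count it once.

8

CH3O–C(=O)–: carbonyl C bonded to C and to –OCH3 → ester (not ketone + ether).
C=C double bond → alkene.
pendant –COCH3: carbonyl C bonded to two carbons → ketone.
pendant –CH2X: halogen on sp³ carbon → alkyl halide.
pendant –C6H5: benzene ring → arene.
pendant –CH2OCH3: C–O–C linkage → ether.
pendant –NHC(=O)CH3: N bonded to a carbonyl → amide (not amine).
–C(=O)–N– linkage → amide (the N is not an amine).
pendant –NHC(=O)CH3: N bonded to a carbonyl → amide (not amine).
–COOH: carbonyl C bonded to –OH and C → carboxylic acid (the –OH is not a separate alcohol).
Distinct types present: alkene, alkyl halide, amide, arene, carboxylic acid, ester, ether, ketone.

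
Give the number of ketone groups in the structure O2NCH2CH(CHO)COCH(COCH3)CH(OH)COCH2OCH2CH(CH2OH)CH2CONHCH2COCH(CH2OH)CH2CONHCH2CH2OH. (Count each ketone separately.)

4

–NO2 on carbon → nitro group.
pendant –CHO: carbonyl C bonded to C and H → aldehyde.
–C(=O)– with carbon on both sides → ketone.
pendant –COCH3: carbonyl C bonded to two carbons → ketone.
–OH on an sp³ carbon → alcohol (secondary).
–C(=O)– with carbon on both sides → ketone.
C–O–C with sp³ carbons on both sides and no adjacent C=O → ether.
pendant –CH2OH on an sp³ backbone C → alcohol.
–C(=O)–N– linkage → amide (the N is not an amine).
–C(=O)– with carbon on both sides → ketone.
pendant –CH2OH on an sp³ backbone C → alcohol.
–C(=O)–N– linkage → amide (the N is not an amine).
–OH on an sp³ carbon → alcohol.
Ketone appears at: CO, CH(COCH3), CO, CO → 4.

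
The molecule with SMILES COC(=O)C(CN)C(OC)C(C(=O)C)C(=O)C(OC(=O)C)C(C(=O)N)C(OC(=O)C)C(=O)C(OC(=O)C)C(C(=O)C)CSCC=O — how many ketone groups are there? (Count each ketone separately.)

4

CH3O–C(=O)–: carbonyl C bonded to C and to –OCH3 → ester (not ketone + ether).
pendant –CH2NH2: N on sp³ C, no adjacent C=O → amine.
pendant –OCH3: C–O–C with sp³ C, no adjacent C=O → ether.
pendant –COCH3: carbonyl C bonded to two carbons → ketone.
–C(=O)– with carbon on both sides → ketone.
pendant –OC(=O)CH3: an acyloxy group → ester.
pendant –CONH2: carbonyl C bonded to C and N → amide.
pendant –OC(=O)CH3: an acyloxy group → ester.
–C(=O)– with carbon on both sides → ketone.
pendant –OC(=O)CH3: an acyloxy group → ester.
pendant –COCH3: carbonyl C bonded to two carbons → ketone.
C–S–C linkage → sulfide (thioether).
terminal –CHO: carbonyl C bonded to H and C → aldehyde.
Ketone appears at: CH(COCH3), CO, CO, CH(COCH3) → 4.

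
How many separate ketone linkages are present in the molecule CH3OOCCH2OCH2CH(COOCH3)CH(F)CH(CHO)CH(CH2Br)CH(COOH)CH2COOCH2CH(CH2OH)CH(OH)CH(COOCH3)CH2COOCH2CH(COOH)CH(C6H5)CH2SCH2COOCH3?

0

CH3O–C(=O)–: carbonyl C bonded to C and to –OCH3 → ester (not ketone + ether).
C–O–C with sp³ carbons on both sides and no adjacent C=O → ether.
pendant –COOCH3: carbonyl C bonded to C and –OCH3 → ester.
halogen on an sp³ carbon → alkyl halide.
pendant –CHO: carbonyl C bonded to C and H → aldehyde.
pendant –CH2X: halogen on sp³ carbon → alkyl halide.
pendant –COOH: carbonyl C bonded to C and –OH → carboxylic acid.
–C(=O)–O–C with C on the carbonyl side → ester.
pendant –CH2OH on an sp³ backbone C → alcohol.
–OH on an sp³ carbon → alcohol (secondary).
pendant –COOCH3: carbonyl C bonded to C and –OCH3 → ester.
–C(=O)–O–C with C on the carbonyl side → ester.
pendant –COOH: carbonyl C bonded to C and –OH → carboxylic acid.
pendant –C6H5: benzene ring → arene.
C–S–C linkage → sulfide (thioether).
–C(=O)OCH3: carbonyl C bonded to C and to –OCH3 → ester (not ketone + ether).
No segment is a ketone: CH3OOC is ester, not ketone; CH(COOCH3) is ester, not ketone; CH(CHO) is aldehyde, not ketone. → 0.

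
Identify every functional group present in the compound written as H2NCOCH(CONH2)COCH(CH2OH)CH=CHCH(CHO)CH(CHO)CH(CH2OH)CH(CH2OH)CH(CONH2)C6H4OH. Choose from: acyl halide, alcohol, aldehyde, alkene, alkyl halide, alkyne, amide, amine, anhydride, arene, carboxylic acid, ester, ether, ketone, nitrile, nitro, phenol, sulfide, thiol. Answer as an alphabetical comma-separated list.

alcohol, aldehyde, alkene, amide, arene, ketone, phenol

–C(=O)NH2: carbonyl C bonded to C and to N → amide (the N is not a separate amine).
pendant –CONH2: carbonyl C bonded to C and N → amide.
–C(=O)– with carbon on both sides → ketone.
pendant –CH2OH on an sp³ backbone C → alcohol.
C=C double bond → alkene.
pendant –CHO: carbonyl C bonded to C and H → aldehyde.
pendant –CHO: carbonyl C bonded to C and H → aldehyde.
pendant –CH2OH on an sp³ backbone C → alcohol.
pendant –CH2OH on an sp³ backbone C → alcohol.
pendant –CONH2: carbonyl C bonded to C and N → amide.
–OH attached directly to an aromatic ring → phenol (not alcohol); the ring itself is an arene.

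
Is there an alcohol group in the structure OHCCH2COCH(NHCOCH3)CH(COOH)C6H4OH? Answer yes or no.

terminal –CHO: carbonyl C bonded to H and C → aldehyde.
–C(=O)– with carbon on both sides → ketone.
pendant –NHC(=O)CH3: N bonded to a carbonyl → amide (not amine).
pendant –COOH: carbonyl C bonded to C and –OH → carboxylic acid.
–OH attached directly to an aromatic ring → phenol (not alcohol); the ring itself is an arene.
In CH(COOH), the –OH sits on a carbonyl carbon, making it part of a carboxylic acid, not an alcohol. In C6H4OH, the –OH is on an aromatic ring carbon; that is a phenol, not an alcohol.
The groups actually present are: aldehyde, amide, arene, carboxylic acid, ketone, phenol.

no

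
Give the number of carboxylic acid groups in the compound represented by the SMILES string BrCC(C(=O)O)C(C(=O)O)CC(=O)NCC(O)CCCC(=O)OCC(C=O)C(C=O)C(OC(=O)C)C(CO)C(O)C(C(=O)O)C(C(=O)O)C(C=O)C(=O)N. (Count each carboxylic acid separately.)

4

Working along the chain:
  BrCH2: halogen on an sp³ carbon → alkyl halide.
  CH(COOH): pendant –COOH: carbonyl C bonded to C and –OH → carboxylic acid.
  CH(COOH): pendant –COOH: carbonyl C bonded to C and –OH → carboxylic acid.
  CH2CONHCH2: –C(=O)–N– linkage → amide (the N is not an amine).
  CH(OH): –OH on an sp³ carbon → alcohol (secondary).
  CH2COOCH2: –C(=O)–O–C with C on the carbonyl side → ester.
  CH(CHO): pendant –CHO: carbonyl C bonded to C and H → aldehyde.
  CH(CHO): pendant –CHO: carbonyl C bonded to C and H → aldehyde.
  CH(OCOCH3): pendant –OC(=O)CH3: an acyloxy group → ester.
  CH(CH2OH): pendant –CH2OH on an sp³ backbone C → alcohol.
  CH(OH): –OH on an sp³ carbon → alcohol (secondary).
  CH(COOH): pendant –COOH: carbonyl C bonded to C and –OH → carboxylic acid.
  CH(COOH): pendant –COOH: carbonyl C bonded to C and –OH → carboxylic acid.
  CH(CHO): pendant –CHO: carbonyl C bonded to C and H → aldehyde.
  CONH2: –C(=O)NH2: carbonyl C bonded to C and to N → amide (the N is not a separate amine).
Carboxylic acid appears at: CH(COOH), CH(COOH), CH(COOH), CH(COOH) → 4.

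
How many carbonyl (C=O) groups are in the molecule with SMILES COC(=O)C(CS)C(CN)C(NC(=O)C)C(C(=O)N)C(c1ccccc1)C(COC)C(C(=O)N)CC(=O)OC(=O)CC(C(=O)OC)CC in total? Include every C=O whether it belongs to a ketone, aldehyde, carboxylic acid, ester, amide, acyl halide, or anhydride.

7

CH3OOC: ester, 1 C=O (running total 1).
CH(NHCOCH3): amide, 1 C=O (running total 2).
CH(CONH2): amide, 1 C=O (running total 3).
CH(CONH2): amide, 1 C=O (running total 4).
CH2CO-O-COCH2: anhydride, 2 C=O (running total 6).
CH(COOCH3): ester, 1 C=O (running total 7).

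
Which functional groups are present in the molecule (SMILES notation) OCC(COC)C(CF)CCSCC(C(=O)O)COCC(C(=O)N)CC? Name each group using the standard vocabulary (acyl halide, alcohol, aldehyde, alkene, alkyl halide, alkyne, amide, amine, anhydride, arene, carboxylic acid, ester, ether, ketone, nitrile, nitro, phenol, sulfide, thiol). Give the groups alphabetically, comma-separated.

Taking each segment in turn:
  HOCH2: HO– on an sp³ carbon → alcohol.
  CH(CH2OCH3): pendant –CH2OCH3: C–O–C linkage → ether.
  CH(CH2F): pendant –CH2X: halogen on sp³ carbon → alkyl halide.
  CH2SCH2: C–S–C linkage → sulfide (thioether).
  CH(COOH): pendant –COOH: carbonyl C bonded to C and –OH → carboxylic acid.
  CH2OCH2: C–O–C with sp³ carbons on both sides and no adjacent C=O → ether.
  CH(CONH2): pendant –CONH2: carbonyl C bonded to C and N → amide.

alcohol, alkyl halide, amide, carboxylic acid, ether, sulfide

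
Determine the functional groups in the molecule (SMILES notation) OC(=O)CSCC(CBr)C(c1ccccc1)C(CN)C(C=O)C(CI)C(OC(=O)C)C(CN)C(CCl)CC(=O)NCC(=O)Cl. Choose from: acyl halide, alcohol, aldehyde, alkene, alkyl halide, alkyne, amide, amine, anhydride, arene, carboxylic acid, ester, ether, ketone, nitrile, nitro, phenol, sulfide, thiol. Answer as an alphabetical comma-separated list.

Taking each segment in turn:
  HOOC: –COOH: carbonyl C bonded to –OH and C → carboxylic acid (the –OH is not a separate alcohol).
  CH2SCH2: C–S–C linkage → sulfide (thioether).
  CH(CH2Br): pendant –CH2X: halogen on sp³ carbon → alkyl halide.
  CH(C6H5): pendant –C6H5: benzene ring → arene.
  CH(CH2NH2): pendant –CH2NH2: N on sp³ C, no adjacent C=O → amine.
  CH(CHO): pendant –CHO: carbonyl C bonded to C and H → aldehyde.
  CH(CH2I): pendant –CH2X: halogen on sp³ carbon → alkyl halide.
  CH(OCOCH3): pendant –OC(=O)CH3: an acyloxy group → ester.
  CH(CH2NH2): pendant –CH2NH2: N on sp³ C, no adjacent C=O → amine.
  CH(CH2Cl): pendant –CH2X: halogen on sp³ carbon → alkyl halide.
  CH2CONHCH2: –C(=O)–N– linkage → amide (the N is not an amine).
  COCl: –C(=O)Cl: carbonyl C bonded to C and to a halogen → acyl halide (not alkyl halide).

acyl halide, aldehyde, alkyl halide, amide, amine, arene, carboxylic acid, ester, sulfide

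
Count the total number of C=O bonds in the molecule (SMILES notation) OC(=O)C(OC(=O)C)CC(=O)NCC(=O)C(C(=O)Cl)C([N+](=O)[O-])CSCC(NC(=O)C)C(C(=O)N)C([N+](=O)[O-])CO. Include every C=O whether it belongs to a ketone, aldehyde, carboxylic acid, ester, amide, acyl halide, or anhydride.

HOOC: carboxylic acid, 1 C=O (running total 1).
CH(OCOCH3): ester, 1 C=O (running total 2).
CH2CONHCH2: amide, 1 C=O (running total 3).
CO: ketone, 1 C=O (running total 4).
CH(COCl): acyl halide, 1 C=O (running total 5).
CH(NHCOCH3): amide, 1 C=O (running total 6).
CH(CONH2): amide, 1 C=O (running total 7).

7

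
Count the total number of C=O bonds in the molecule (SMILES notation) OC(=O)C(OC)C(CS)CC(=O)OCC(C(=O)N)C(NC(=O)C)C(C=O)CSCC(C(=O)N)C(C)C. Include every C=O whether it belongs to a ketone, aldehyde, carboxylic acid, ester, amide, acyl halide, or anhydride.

HOOC: carboxylic acid, 1 C=O (running total 1).
CH2COOCH2: ester, 1 C=O (running total 2).
CH(CONH2): amide, 1 C=O (running total 3).
CH(NHCOCH3): amide, 1 C=O (running total 4).
CH(CHO): aldehyde, 1 C=O (running total 5).
CH(CONH2): amide, 1 C=O (running total 6).

6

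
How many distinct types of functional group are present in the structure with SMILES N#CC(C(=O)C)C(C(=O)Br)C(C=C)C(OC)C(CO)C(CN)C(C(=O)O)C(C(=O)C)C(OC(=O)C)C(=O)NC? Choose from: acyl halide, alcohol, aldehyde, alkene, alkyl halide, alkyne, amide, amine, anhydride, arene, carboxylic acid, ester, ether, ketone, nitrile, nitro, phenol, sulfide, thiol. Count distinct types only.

N≡C–: carbon triple-bonded to nitrogen → nitrile.
pendant –COCH3: carbonyl C bonded to two carbons → ketone.
pendant –C(=O)X: carbonyl C bonded to C and halogen → acyl halide.
pendant –CH=CH2: C=C double bond → alkene.
pendant –OCH3: C–O–C with sp³ C, no adjacent C=O → ether.
pendant –CH2OH on an sp³ backbone C → alcohol.
pendant –CH2NH2: N on sp³ C, no adjacent C=O → amine.
pendant –COOH: carbonyl C bonded to C and –OH → carboxylic acid.
pendant –COCH3: carbonyl C bonded to two carbons → ketone.
pendant –OC(=O)CH3: an acyloxy group → ester.
–C(=O)NHCH3: carbonyl C bonded to C and to N → amide (the N is not an amine).
Distinct types present: acyl halide, alcohol, alkene, amide, amine, carboxylic acid, ester, ether, ketone, nitrile.

10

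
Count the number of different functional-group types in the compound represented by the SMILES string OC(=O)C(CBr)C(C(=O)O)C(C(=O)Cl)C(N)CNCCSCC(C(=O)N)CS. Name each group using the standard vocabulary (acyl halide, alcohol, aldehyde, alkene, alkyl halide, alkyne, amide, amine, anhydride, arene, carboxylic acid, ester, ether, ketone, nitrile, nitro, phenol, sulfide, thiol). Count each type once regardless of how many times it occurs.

7

–COOH: carbonyl C bonded to –OH and C → carboxylic acid (the –OH is not a separate alcohol).
pendant –CH2X: halogen on sp³ carbon → alkyl halide.
pendant –COOH: carbonyl C bonded to C and –OH → carboxylic acid.
pendant –C(=O)X: carbonyl C bonded to C and halogen → acyl halide.
–NH2 on an sp³ carbon with no adjacent C=O → amine.
C–N–C with sp³ carbons and no adjacent C=O → amine (secondary).
C–S–C linkage → sulfide (thioether).
pendant –CONH2: carbonyl C bonded to C and N → amide.
–SH on an sp³ carbon → thiol.
Distinct types present: acyl halide, alkyl halide, amide, amine, carboxylic acid, sulfide, thiol.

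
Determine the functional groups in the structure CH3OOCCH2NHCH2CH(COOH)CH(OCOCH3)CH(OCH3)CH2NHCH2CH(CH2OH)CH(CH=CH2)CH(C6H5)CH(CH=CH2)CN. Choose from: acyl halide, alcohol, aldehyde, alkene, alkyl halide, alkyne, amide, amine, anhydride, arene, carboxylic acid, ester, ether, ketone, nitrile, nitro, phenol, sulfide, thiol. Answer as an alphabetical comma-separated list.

CH3O–C(=O)–: carbonyl C bonded to C and to –OCH3 → ester (not ketone + ether).
C–N–C with sp³ carbons and no adjacent C=O → amine (secondary).
pendant –COOH: carbonyl C bonded to C and –OH → carboxylic acid.
pendant –OC(=O)CH3: an acyloxy group → ester.
pendant –OCH3: C–O–C with sp³ C, no adjacent C=O → ether.
C–N–C with sp³ carbons and no adjacent C=O → amine (secondary).
pendant –CH2OH on an sp³ backbone C → alcohol.
pendant –CH=CH2: C=C double bond → alkene.
pendant –C6H5: benzene ring → arene.
pendant –CH=CH2: C=C double bond → alkene.
–C≡N: carbon triple-bonded to nitrogen → nitrile.

alcohol, alkene, amine, arene, carboxylic acid, ester, ether, nitrile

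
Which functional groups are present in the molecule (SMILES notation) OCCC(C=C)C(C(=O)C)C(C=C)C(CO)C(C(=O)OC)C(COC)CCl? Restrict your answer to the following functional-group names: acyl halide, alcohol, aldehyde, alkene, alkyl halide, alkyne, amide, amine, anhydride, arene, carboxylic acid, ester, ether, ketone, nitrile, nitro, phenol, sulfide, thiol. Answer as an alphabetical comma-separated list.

alcohol, alkene, alkyl halide, ester, ether, ketone

Taking each segment in turn:
  HOCH2: HO– on an sp³ carbon → alcohol.
  CH(CH=CH2): pendant –CH=CH2: C=C double bond → alkene.
  CH(COCH3): pendant –COCH3: carbonyl C bonded to two carbons → ketone.
  CH(CH=CH2): pendant –CH=CH2: C=C double bond → alkene.
  CH(CH2OH): pendant –CH2OH on an sp³ backbone C → alcohol.
  CH(COOCH3): pendant –COOCH3: carbonyl C bonded to C and –OCH3 → ester.
  CH(CH2OCH3): pendant –CH2OCH3: C–O–C linkage → ether.
  CH2Cl: halogen on an sp³ carbon → alkyl halide.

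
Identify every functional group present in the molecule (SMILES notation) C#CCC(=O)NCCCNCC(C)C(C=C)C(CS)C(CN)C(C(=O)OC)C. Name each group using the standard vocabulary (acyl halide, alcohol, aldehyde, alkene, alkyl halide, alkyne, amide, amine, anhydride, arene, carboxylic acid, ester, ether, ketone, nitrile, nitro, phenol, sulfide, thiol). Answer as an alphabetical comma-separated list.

Taking each segment in turn:
  HC≡C: C≡C triple bond → alkyne.
  CH2CONHCH2: –C(=O)–N– linkage → amide (the N is not an amine).
  CH2NHCH2: C–N–C with sp³ carbons and no adjacent C=O → amine (secondary).
  CH(CH=CH2): pendant –CH=CH2: C=C double bond → alkene.
  CH(CH2SH): pendant –CH2SH → thiol.
  CH(CH2NH2): pendant –CH2NH2: N on sp³ C, no adjacent C=O → amine.
  CH(COOCH3): pendant –COOCH3: carbonyl C bonded to C and –OCH3 → ester.

alkene, alkyne, amide, amine, ester, thiol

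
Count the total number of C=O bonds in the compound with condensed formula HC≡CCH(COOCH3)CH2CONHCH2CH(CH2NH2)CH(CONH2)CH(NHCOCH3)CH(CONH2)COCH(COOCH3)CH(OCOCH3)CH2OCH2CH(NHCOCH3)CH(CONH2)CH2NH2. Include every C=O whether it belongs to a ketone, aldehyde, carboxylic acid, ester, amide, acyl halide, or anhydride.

10

CH(COOCH3): ester, 1 C=O (running total 1).
CH2CONHCH2: amide, 1 C=O (running total 2).
CH(CONH2): amide, 1 C=O (running total 3).
CH(NHCOCH3): amide, 1 C=O (running total 4).
CH(CONH2): amide, 1 C=O (running total 5).
CO: ketone, 1 C=O (running total 6).
CH(COOCH3): ester, 1 C=O (running total 7).
CH(OCOCH3): ester, 1 C=O (running total 8).
CH(NHCOCH3): amide, 1 C=O (running total 9).
CH(CONH2): amide, 1 C=O (running total 10).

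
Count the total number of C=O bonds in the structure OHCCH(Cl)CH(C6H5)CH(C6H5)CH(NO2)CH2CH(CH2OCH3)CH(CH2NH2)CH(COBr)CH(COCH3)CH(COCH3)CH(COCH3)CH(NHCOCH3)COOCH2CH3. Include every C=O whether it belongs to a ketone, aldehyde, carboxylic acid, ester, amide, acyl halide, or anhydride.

OHC: aldehyde, 1 C=O (running total 1).
CH(COBr): acyl halide, 1 C=O (running total 2).
CH(COCH3): ketone, 1 C=O (running total 3).
CH(COCH3): ketone, 1 C=O (running total 4).
CH(COCH3): ketone, 1 C=O (running total 5).
CH(NHCOCH3): amide, 1 C=O (running total 6).
COOCH2CH3: ester, 1 C=O (running total 7).

7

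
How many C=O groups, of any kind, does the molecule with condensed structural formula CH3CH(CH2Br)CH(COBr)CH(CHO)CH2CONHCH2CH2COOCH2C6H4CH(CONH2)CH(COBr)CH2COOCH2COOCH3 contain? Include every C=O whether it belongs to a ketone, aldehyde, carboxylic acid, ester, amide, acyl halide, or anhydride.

CH(COBr): acyl halide, 1 C=O (running total 1).
CH(CHO): aldehyde, 1 C=O (running total 2).
CH2CONHCH2: amide, 1 C=O (running total 3).
CH2COOCH2: ester, 1 C=O (running total 4).
CH(CONH2): amide, 1 C=O (running total 5).
CH(COBr): acyl halide, 1 C=O (running total 6).
CH2COOCH2: ester, 1 C=O (running total 7).
COOCH3: ester, 1 C=O (running total 8).

8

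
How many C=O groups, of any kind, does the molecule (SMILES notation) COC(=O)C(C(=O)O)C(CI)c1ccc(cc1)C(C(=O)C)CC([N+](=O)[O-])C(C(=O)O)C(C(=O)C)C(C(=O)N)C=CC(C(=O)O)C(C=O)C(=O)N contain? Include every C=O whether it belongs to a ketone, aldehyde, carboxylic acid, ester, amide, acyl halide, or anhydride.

CH3OOC: ester, 1 C=O (running total 1).
CH(COOH): carboxylic acid, 1 C=O (running total 2).
CH(COCH3): ketone, 1 C=O (running total 3).
CH(COOH): carboxylic acid, 1 C=O (running total 4).
CH(COCH3): ketone, 1 C=O (running total 5).
CH(CONH2): amide, 1 C=O (running total 6).
CH(COOH): carboxylic acid, 1 C=O (running total 7).
CH(CHO): aldehyde, 1 C=O (running total 8).
CONH2: amide, 1 C=O (running total 9).

9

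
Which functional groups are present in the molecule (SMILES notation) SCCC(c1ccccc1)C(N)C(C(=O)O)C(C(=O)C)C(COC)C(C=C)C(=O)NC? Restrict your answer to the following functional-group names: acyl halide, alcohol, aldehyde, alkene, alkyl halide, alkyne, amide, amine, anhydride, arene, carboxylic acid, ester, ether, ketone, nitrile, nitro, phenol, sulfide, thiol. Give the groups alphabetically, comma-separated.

Taking each segment in turn:
  HSCH2: –SH on an sp³ carbon → thiol.
  CH(C6H5): pendant –C6H5: benzene ring → arene.
  CH(NH2): –NH2 on an sp³ carbon with no adjacent C=O → amine.
  CH(COOH): pendant –COOH: carbonyl C bonded to C and –OH → carboxylic acid.
  CH(COCH3): pendant –COCH3: carbonyl C bonded to two carbons → ketone.
  CH(CH2OCH3): pendant –CH2OCH3: C–O–C linkage → ether.
  CH(CH=CH2): pendant –CH=CH2: C=C double bond → alkene.
  CONHCH3: –C(=O)NHCH3: carbonyl C bonded to C and to N → amide (the N is not an amine).

alkene, amide, amine, arene, carboxylic acid, ether, ketone, thiol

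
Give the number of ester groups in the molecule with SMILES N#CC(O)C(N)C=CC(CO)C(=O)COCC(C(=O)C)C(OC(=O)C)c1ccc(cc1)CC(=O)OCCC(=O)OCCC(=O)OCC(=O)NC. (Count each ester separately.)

4

N≡C–: carbon triple-bonded to nitrogen → nitrile.
–OH on an sp³ carbon → alcohol (secondary).
–NH2 on an sp³ carbon with no adjacent C=O → amine.
C=C double bond → alkene.
pendant –CH2OH on an sp³ backbone C → alcohol.
–C(=O)– with carbon on both sides → ketone.
C–O–C with sp³ carbons on both sides and no adjacent C=O → ether.
pendant –COCH3: carbonyl C bonded to two carbons → ketone.
pendant –OC(=O)CH3: an acyloxy group → ester.
para-disubstituted benzene ring → arene.
–C(=O)–O–C with C on the carbonyl side → ester.
–C(=O)–O–C with C on the carbonyl side → ester.
–C(=O)–O–C with C on the carbonyl side → ester.
–C(=O)NHCH3: carbonyl C bonded to C and to N → amide (the N is not an amine).
Ester appears at: CH(OCOCH3), CH2COOCH2, CH2COOCH2, CH2COOCH2 → 4.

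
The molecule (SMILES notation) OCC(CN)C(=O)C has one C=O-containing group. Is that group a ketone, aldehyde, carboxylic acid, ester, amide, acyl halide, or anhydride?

ketone

The carbonyl is in the CO segment: –C(=O)– with carbon on both sides → ketone.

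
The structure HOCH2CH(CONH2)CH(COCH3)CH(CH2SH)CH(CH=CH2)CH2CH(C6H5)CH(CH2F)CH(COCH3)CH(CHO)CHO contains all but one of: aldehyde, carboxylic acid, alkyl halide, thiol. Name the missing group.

alkyl halide: present (CH(CH2F) — pendant –CH2X: halogen on sp³ carbon → alkyl halide).
aldehyde: present (CH(CHO) — pendant –CHO: carbonyl C bonded to C and H → aldehyde).
thiol: present (CH(CH2SH) — pendant –CH2SH → thiol).
carboxylic acid: absent. In CH(CONH2), the carbonyl is bonded to nitrogen, not to –OH; that is an amide.

carboxylic acid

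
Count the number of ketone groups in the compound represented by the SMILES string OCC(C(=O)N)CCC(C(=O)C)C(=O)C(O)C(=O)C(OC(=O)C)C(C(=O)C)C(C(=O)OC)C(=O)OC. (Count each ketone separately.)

HO– on an sp³ carbon → alcohol.
pendant –CONH2: carbonyl C bonded to C and N → amide.
pendant –COCH3: carbonyl C bonded to two carbons → ketone.
–C(=O)– with carbon on both sides → ketone.
–OH on an sp³ carbon → alcohol (secondary).
–C(=O)– with carbon on both sides → ketone.
pendant –OC(=O)CH3: an acyloxy group → ester.
pendant –COCH3: carbonyl C bonded to two carbons → ketone.
pendant –COOCH3: carbonyl C bonded to C and –OCH3 → ester.
–C(=O)OCH3: carbonyl C bonded to C and to –OCH3 → ester (not ketone + ether).
Ketone appears at: CH(COCH3), CO, CO, CH(COCH3) → 4.

4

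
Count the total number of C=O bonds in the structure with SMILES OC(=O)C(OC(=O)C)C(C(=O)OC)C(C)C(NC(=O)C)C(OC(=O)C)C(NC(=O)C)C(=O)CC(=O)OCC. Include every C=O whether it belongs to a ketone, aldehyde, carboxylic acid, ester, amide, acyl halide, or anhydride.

HOOC: carboxylic acid, 1 C=O (running total 1).
CH(OCOCH3): ester, 1 C=O (running total 2).
CH(COOCH3): ester, 1 C=O (running total 3).
CH(NHCOCH3): amide, 1 C=O (running total 4).
CH(OCOCH3): ester, 1 C=O (running total 5).
CH(NHCOCH3): amide, 1 C=O (running total 6).
CO: ketone, 1 C=O (running total 7).
COOCH2CH3: ester, 1 C=O (running total 8).

8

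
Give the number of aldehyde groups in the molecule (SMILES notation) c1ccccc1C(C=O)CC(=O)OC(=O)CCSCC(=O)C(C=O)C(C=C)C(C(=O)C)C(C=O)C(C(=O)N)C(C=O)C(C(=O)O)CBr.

C6H5– phenyl ring → arene.
pendant –CHO: carbonyl C bonded to C and H → aldehyde.
two acyl groups sharing one oxygen, –C(=O)–O–C(=O)– → anhydride.
C–S–C linkage → sulfide (thioether).
–C(=O)– with carbon on both sides → ketone.
pendant –CHO: carbonyl C bonded to C and H → aldehyde.
pendant –CH=CH2: C=C double bond → alkene.
pendant –COCH3: carbonyl C bonded to two carbons → ketone.
pendant –CHO: carbonyl C bonded to C and H → aldehyde.
pendant –CONH2: carbonyl C bonded to C and N → amide.
pendant –CHO: carbonyl C bonded to C and H → aldehyde.
pendant –COOH: carbonyl C bonded to C and –OH → carboxylic acid.
halogen on an sp³ carbon → alkyl halide.
Aldehyde appears at: CH(CHO), CH(CHO), CH(CHO), CH(CHO) → 4.

4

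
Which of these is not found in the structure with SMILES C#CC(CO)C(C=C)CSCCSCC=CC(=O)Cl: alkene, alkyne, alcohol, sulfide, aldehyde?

aldehyde

sulfide: present (CH2SCH2 — C–S–C linkage → sulfide (thioether)).
alkene: present (CH(CH=CH2) — pendant –CH=CH2: C=C double bond → alkene).
alcohol: present (CH(CH2OH) — pendant –CH2OH on an sp³ backbone C → alcohol).
alkyne: present (HC≡C — C≡C triple bond → alkyne).
aldehyde: no segment matches this pattern.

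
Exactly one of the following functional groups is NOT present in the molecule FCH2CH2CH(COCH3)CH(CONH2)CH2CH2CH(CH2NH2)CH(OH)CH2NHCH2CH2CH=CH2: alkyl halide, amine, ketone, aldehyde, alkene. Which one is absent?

aldehyde

alkyl halide: present (FCH2 — halogen on an sp³ carbon → alkyl halide).
amine: present (CH(CH2NH2) — pendant –CH2NH2: N on sp³ C, no adjacent C=O → amine).
ketone: present (CH(COCH3) — pendant –COCH3: carbonyl C bonded to two carbons → ketone).
alkene: present (CH=CH2 — C=C double bond → alkene).
aldehyde: absent. In CH(COCH3), the carbonyl carbon is bonded to two carbons, so it is a ketone, not an aldehyde.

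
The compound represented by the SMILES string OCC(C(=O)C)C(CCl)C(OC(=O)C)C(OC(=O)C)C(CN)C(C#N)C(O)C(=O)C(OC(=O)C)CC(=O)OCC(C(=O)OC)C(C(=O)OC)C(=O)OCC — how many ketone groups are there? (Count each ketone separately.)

Reading the structure from left to right:
  HOCH2: HO– on an sp³ carbon → alcohol.
  CH(COCH3): pendant –COCH3: carbonyl C bonded to two carbons → ketone.
  CH(CH2Cl): pendant –CH2X: halogen on sp³ carbon → alkyl halide.
  CH(OCOCH3): pendant –OC(=O)CH3: an acyloxy group → ester.
  CH(OCOCH3): pendant –OC(=O)CH3: an acyloxy group → ester.
  CH(CH2NH2): pendant –CH2NH2: N on sp³ C, no adjacent C=O → amine.
  CH(CN): pendant –C≡N: nitrile.
  CH(OH): –OH on an sp³ carbon → alcohol (secondary).
  CO: –C(=O)– with carbon on both sides → ketone.
  CH(OCOCH3): pendant –OC(=O)CH3: an acyloxy group → ester.
  CH2COOCH2: –C(=O)–O–C with C on the carbonyl side → ester.
  CH(COOCH3): pendant –COOCH3: carbonyl C bonded to C and –OCH3 → ester.
  CH(COOCH3): pendant –COOCH3: carbonyl C bonded to C and –OCH3 → ester.
  COOCH2CH3: –C(=O)OCH2CH3: carbonyl C bonded to C and to –OEt → ester.
Ketone appears at: CH(COCH3), CO → 2.

2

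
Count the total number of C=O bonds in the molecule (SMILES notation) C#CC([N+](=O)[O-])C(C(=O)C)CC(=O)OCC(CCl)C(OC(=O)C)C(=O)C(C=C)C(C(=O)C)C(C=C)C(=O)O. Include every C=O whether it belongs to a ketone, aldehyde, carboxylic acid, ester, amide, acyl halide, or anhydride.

6

CH(COCH3): ketone, 1 C=O (running total 1).
CH2COOCH2: ester, 1 C=O (running total 2).
CH(OCOCH3): ester, 1 C=O (running total 3).
CO: ketone, 1 C=O (running total 4).
CH(COCH3): ketone, 1 C=O (running total 5).
COOH: carboxylic acid, 1 C=O (running total 6).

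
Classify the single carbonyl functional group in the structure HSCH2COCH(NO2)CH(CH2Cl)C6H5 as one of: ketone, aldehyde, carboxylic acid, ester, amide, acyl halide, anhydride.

The carbonyl is in the CO segment: –C(=O)– with carbon on both sides → ketone.

ketone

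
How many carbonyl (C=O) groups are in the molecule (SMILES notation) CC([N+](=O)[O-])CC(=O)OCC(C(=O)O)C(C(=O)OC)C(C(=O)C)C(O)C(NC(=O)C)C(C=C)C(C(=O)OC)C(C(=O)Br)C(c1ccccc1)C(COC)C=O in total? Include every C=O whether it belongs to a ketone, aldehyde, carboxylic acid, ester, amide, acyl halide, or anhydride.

8

CH2COOCH2: ester, 1 C=O (running total 1).
CH(COOH): carboxylic acid, 1 C=O (running total 2).
CH(COOCH3): ester, 1 C=O (running total 3).
CH(COCH3): ketone, 1 C=O (running total 4).
CH(NHCOCH3): amide, 1 C=O (running total 5).
CH(COOCH3): ester, 1 C=O (running total 6).
CH(COBr): acyl halide, 1 C=O (running total 7).
CHO: aldehyde, 1 C=O (running total 8).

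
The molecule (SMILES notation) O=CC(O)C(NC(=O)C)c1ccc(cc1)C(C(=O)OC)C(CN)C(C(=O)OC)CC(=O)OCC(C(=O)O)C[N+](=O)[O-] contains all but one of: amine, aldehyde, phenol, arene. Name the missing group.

amine: present (CH(CH2NH2) — pendant –CH2NH2: N on sp³ C, no adjacent C=O → amine).
aldehyde: present (OHC — terminal –CHO: carbonyl C bonded to H and C → aldehyde).
arene: present (C6H4 — para-disubstituted benzene ring → arene).
phenol: absent. In CH(OH), the –OH is on an sp³ carbon, not on an aromatic ring, so it is an alcohol.

phenol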